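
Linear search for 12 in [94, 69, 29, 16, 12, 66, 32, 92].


i=0: 94!=12
i=1: 69!=12
i=2: 29!=12
i=3: 16!=12
i=4: 12==12 found!

Found at 4, 5 comps


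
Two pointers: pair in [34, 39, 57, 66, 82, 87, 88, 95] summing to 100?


lo=0(34)+hi=7(95)=129
lo=0(34)+hi=6(88)=122
lo=0(34)+hi=5(87)=121
lo=0(34)+hi=4(82)=116
lo=0(34)+hi=3(66)=100

Yes: 34+66=100


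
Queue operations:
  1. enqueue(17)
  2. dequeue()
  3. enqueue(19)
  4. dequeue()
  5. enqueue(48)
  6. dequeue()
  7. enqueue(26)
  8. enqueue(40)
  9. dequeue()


enqueue(17) -> [17]
dequeue()->17, []
enqueue(19) -> [19]
dequeue()->19, []
enqueue(48) -> [48]
dequeue()->48, []
enqueue(26) -> [26]
enqueue(40) -> [26, 40]
dequeue()->26, [40]

Final queue: [40]


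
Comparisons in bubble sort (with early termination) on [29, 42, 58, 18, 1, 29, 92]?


Algorithm: bubble sort (with early termination)
Input: [29, 42, 58, 18, 1, 29, 92]
Sorted: [1, 18, 29, 29, 42, 58, 92]

20


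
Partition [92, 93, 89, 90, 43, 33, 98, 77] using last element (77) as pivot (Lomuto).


Pivot: 77
  43 <= 77: swap -> [43, 93, 89, 90, 92, 33, 98, 77]
  33 <= 77: swap -> [43, 33, 89, 90, 92, 93, 98, 77]
Place pivot at 2: [43, 33, 77, 90, 92, 93, 98, 89]

Partitioned: [43, 33, 77, 90, 92, 93, 98, 89]


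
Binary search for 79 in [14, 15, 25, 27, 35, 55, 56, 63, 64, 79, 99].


Step 1: lo=0, hi=10, mid=5, val=55
Step 2: lo=6, hi=10, mid=8, val=64
Step 3: lo=9, hi=10, mid=9, val=79

Found at index 9


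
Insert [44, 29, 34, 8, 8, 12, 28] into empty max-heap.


Insert 44: [44]
Insert 29: [44, 29]
Insert 34: [44, 29, 34]
Insert 8: [44, 29, 34, 8]
Insert 8: [44, 29, 34, 8, 8]
Insert 12: [44, 29, 34, 8, 8, 12]
Insert 28: [44, 29, 34, 8, 8, 12, 28]

Final heap: [44, 29, 34, 8, 8, 12, 28]


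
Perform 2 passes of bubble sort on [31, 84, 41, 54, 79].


Initial: [31, 84, 41, 54, 79]
Pass 1: [31, 41, 54, 79, 84] (3 swaps)
Pass 2: [31, 41, 54, 79, 84] (0 swaps)

After 2 passes: [31, 41, 54, 79, 84]


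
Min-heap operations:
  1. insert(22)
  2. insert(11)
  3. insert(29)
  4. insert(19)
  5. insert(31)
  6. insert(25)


insert(22) -> [22]
insert(11) -> [11, 22]
insert(29) -> [11, 22, 29]
insert(19) -> [11, 19, 29, 22]
insert(31) -> [11, 19, 29, 22, 31]
insert(25) -> [11, 19, 25, 22, 31, 29]

Final heap: [11, 19, 25, 22, 31, 29]


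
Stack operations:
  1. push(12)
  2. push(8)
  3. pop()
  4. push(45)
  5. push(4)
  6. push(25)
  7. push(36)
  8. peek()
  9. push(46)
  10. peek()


push(12) -> [12]
push(8) -> [12, 8]
pop()->8, [12]
push(45) -> [12, 45]
push(4) -> [12, 45, 4]
push(25) -> [12, 45, 4, 25]
push(36) -> [12, 45, 4, 25, 36]
peek()->36
push(46) -> [12, 45, 4, 25, 36, 46]
peek()->46

Final stack: [12, 45, 4, 25, 36, 46]


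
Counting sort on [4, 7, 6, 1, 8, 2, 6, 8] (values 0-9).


Input: [4, 7, 6, 1, 8, 2, 6, 8]
Counts: [0, 1, 1, 0, 1, 0, 2, 1, 2, 0]

Sorted: [1, 2, 4, 6, 6, 7, 8, 8]


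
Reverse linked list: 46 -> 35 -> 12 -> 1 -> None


Step 1: curr=46, set curr.next=prev(None) | reversed so far: 46
Step 2: curr=35, set curr.next=prev(46) | reversed so far: 35 -> 46
Step 3: curr=12, set curr.next=prev(35) | reversed so far: 12 -> 35 -> 46
Step 4: curr=1, set curr.next=prev(12) | reversed so far: 1 -> 12 -> 35 -> 46

1 -> 12 -> 35 -> 46 -> None


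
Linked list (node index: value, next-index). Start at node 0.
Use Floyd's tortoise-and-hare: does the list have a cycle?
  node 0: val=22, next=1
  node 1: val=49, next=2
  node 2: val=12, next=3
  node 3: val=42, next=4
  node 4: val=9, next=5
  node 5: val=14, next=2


Floyd's tortoise (slow, +1) and hare (fast, +2):
  init: slow=0, fast=0
  step 1: slow=1, fast=2
  step 2: slow=2, fast=4
  step 3: slow=3, fast=2
  step 4: slow=4, fast=4
  slow == fast at node 4: cycle detected

Cycle: yes


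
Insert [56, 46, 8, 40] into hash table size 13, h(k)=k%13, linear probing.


Insert 56: h=4 -> slot 4
Insert 46: h=7 -> slot 7
Insert 8: h=8 -> slot 8
Insert 40: h=1 -> slot 1

Table: [None, 40, None, None, 56, None, None, 46, 8, None, None, None, None]


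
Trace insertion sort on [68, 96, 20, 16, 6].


Initial: [68, 96, 20, 16, 6]
Insert 96: [68, 96, 20, 16, 6]
Insert 20: [20, 68, 96, 16, 6]
Insert 16: [16, 20, 68, 96, 6]
Insert 6: [6, 16, 20, 68, 96]

Sorted: [6, 16, 20, 68, 96]


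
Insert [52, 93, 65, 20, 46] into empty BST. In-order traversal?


Insert 52: root
Insert 93: R from 52
Insert 65: R from 52 -> L from 93
Insert 20: L from 52
Insert 46: L from 52 -> R from 20

In-order: [20, 46, 52, 65, 93]


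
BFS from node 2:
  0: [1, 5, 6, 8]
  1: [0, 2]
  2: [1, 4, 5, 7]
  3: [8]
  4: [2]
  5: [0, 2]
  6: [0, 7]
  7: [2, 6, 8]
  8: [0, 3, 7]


Visit 2, enqueue [1, 4, 5, 7]
Visit 1, enqueue [0]
Visit 4, enqueue []
Visit 5, enqueue []
Visit 7, enqueue [6, 8]
Visit 0, enqueue []
Visit 6, enqueue []
Visit 8, enqueue [3]
Visit 3, enqueue []

BFS order: [2, 1, 4, 5, 7, 0, 6, 8, 3]


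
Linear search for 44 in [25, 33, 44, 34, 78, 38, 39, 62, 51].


i=0: 25!=44
i=1: 33!=44
i=2: 44==44 found!

Found at 2, 3 comps


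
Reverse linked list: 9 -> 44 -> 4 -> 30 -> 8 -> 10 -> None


Step 1: curr=9, set curr.next=prev(None) | reversed so far: 9
Step 2: curr=44, set curr.next=prev(9) | reversed so far: 44 -> 9
Step 3: curr=4, set curr.next=prev(44) | reversed so far: 4 -> 44 -> 9
Step 4: curr=30, set curr.next=prev(4) | reversed so far: 30 -> 4 -> 44 -> 9
Step 5: curr=8, set curr.next=prev(30) | reversed so far: 8 -> 30 -> 4 -> 44 -> 9
Step 6: curr=10, set curr.next=prev(8) | reversed so far: 10 -> 8 -> 30 -> 4 -> 44 -> 9

10 -> 8 -> 30 -> 4 -> 44 -> 9 -> None


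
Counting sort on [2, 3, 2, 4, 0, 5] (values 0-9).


Input: [2, 3, 2, 4, 0, 5]
Counts: [1, 0, 2, 1, 1, 1, 0, 0, 0, 0]

Sorted: [0, 2, 2, 3, 4, 5]


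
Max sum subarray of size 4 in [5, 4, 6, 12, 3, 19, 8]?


[0:4]: 27
[1:5]: 25
[2:6]: 40
[3:7]: 42

Max: 42 at [3:7]


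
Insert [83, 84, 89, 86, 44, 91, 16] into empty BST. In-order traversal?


Insert 83: root
Insert 84: R from 83
Insert 89: R from 83 -> R from 84
Insert 86: R from 83 -> R from 84 -> L from 89
Insert 44: L from 83
Insert 91: R from 83 -> R from 84 -> R from 89
Insert 16: L from 83 -> L from 44

In-order: [16, 44, 83, 84, 86, 89, 91]


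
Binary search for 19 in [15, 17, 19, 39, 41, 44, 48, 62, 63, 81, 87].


Step 1: lo=0, hi=10, mid=5, val=44
Step 2: lo=0, hi=4, mid=2, val=19

Found at index 2


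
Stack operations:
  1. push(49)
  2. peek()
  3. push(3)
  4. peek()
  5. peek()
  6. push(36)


push(49) -> [49]
peek()->49
push(3) -> [49, 3]
peek()->3
peek()->3
push(36) -> [49, 3, 36]

Final stack: [49, 3, 36]


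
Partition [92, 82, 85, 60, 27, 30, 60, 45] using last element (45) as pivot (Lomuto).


Pivot: 45
  27 <= 45: swap -> [27, 82, 85, 60, 92, 30, 60, 45]
  30 <= 45: swap -> [27, 30, 85, 60, 92, 82, 60, 45]
Place pivot at 2: [27, 30, 45, 60, 92, 82, 60, 85]

Partitioned: [27, 30, 45, 60, 92, 82, 60, 85]


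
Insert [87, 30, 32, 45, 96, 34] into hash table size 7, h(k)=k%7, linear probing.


Insert 87: h=3 -> slot 3
Insert 30: h=2 -> slot 2
Insert 32: h=4 -> slot 4
Insert 45: h=3, 2 probes -> slot 5
Insert 96: h=5, 1 probes -> slot 6
Insert 34: h=6, 1 probes -> slot 0

Table: [34, None, 30, 87, 32, 45, 96]


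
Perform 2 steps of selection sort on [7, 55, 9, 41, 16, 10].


Initial: [7, 55, 9, 41, 16, 10]
Step 1: min=7 at 0
  Swap: [7, 55, 9, 41, 16, 10]
Step 2: min=9 at 2
  Swap: [7, 9, 55, 41, 16, 10]

After 2 steps: [7, 9, 55, 41, 16, 10]


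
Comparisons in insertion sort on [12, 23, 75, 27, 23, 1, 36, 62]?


Algorithm: insertion sort
Input: [12, 23, 75, 27, 23, 1, 36, 62]
Sorted: [1, 12, 23, 23, 27, 36, 62, 75]

16


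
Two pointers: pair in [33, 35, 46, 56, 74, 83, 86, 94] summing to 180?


lo=0(33)+hi=7(94)=127
lo=1(35)+hi=7(94)=129
lo=2(46)+hi=7(94)=140
lo=3(56)+hi=7(94)=150
lo=4(74)+hi=7(94)=168
lo=5(83)+hi=7(94)=177
lo=6(86)+hi=7(94)=180

Yes: 86+94=180


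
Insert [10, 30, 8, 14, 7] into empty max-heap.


Insert 10: [10]
Insert 30: [30, 10]
Insert 8: [30, 10, 8]
Insert 14: [30, 14, 8, 10]
Insert 7: [30, 14, 8, 10, 7]

Final heap: [30, 14, 8, 10, 7]


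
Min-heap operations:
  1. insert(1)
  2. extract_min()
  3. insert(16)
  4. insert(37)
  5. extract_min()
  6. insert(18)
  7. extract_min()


insert(1) -> [1]
extract_min()->1, []
insert(16) -> [16]
insert(37) -> [16, 37]
extract_min()->16, [37]
insert(18) -> [18, 37]
extract_min()->18, [37]

Final heap: [37]


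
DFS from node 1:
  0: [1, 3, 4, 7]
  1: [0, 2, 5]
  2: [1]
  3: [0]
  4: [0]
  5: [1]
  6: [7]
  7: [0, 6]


Visit 1, push [5, 2, 0]
Visit 0, push [7, 4, 3]
Visit 3, push []
Visit 4, push []
Visit 7, push [6]
Visit 6, push []
Visit 2, push []
Visit 5, push []

DFS order: [1, 0, 3, 4, 7, 6, 2, 5]


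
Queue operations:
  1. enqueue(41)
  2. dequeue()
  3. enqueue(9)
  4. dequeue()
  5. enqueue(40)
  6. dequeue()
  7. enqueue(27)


enqueue(41) -> [41]
dequeue()->41, []
enqueue(9) -> [9]
dequeue()->9, []
enqueue(40) -> [40]
dequeue()->40, []
enqueue(27) -> [27]

Final queue: [27]


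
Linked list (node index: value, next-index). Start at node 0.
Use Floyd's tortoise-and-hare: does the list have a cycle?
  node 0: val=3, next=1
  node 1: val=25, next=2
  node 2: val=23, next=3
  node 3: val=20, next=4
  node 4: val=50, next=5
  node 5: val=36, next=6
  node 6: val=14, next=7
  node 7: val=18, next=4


Floyd's tortoise (slow, +1) and hare (fast, +2):
  init: slow=0, fast=0
  step 1: slow=1, fast=2
  step 2: slow=2, fast=4
  step 3: slow=3, fast=6
  step 4: slow=4, fast=4
  slow == fast at node 4: cycle detected

Cycle: yes


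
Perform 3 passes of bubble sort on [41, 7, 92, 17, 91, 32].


Initial: [41, 7, 92, 17, 91, 32]
Pass 1: [7, 41, 17, 91, 32, 92] (4 swaps)
Pass 2: [7, 17, 41, 32, 91, 92] (2 swaps)
Pass 3: [7, 17, 32, 41, 91, 92] (1 swaps)

After 3 passes: [7, 17, 32, 41, 91, 92]


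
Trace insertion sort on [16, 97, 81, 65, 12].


Initial: [16, 97, 81, 65, 12]
Insert 97: [16, 97, 81, 65, 12]
Insert 81: [16, 81, 97, 65, 12]
Insert 65: [16, 65, 81, 97, 12]
Insert 12: [12, 16, 65, 81, 97]

Sorted: [12, 16, 65, 81, 97]


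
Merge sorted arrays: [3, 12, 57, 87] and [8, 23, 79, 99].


Take 3 from A
Take 8 from B
Take 12 from A
Take 23 from B
Take 57 from A
Take 79 from B
Take 87 from A

Merged: [3, 8, 12, 23, 57, 79, 87, 99]


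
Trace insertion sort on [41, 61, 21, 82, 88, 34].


Initial: [41, 61, 21, 82, 88, 34]
Insert 61: [41, 61, 21, 82, 88, 34]
Insert 21: [21, 41, 61, 82, 88, 34]
Insert 82: [21, 41, 61, 82, 88, 34]
Insert 88: [21, 41, 61, 82, 88, 34]
Insert 34: [21, 34, 41, 61, 82, 88]

Sorted: [21, 34, 41, 61, 82, 88]


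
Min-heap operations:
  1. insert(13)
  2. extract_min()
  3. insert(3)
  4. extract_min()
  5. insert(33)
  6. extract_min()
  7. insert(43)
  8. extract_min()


insert(13) -> [13]
extract_min()->13, []
insert(3) -> [3]
extract_min()->3, []
insert(33) -> [33]
extract_min()->33, []
insert(43) -> [43]
extract_min()->43, []

Final heap: []


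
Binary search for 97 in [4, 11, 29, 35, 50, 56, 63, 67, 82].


Step 1: lo=0, hi=8, mid=4, val=50
Step 2: lo=5, hi=8, mid=6, val=63
Step 3: lo=7, hi=8, mid=7, val=67
Step 4: lo=8, hi=8, mid=8, val=82

Not found


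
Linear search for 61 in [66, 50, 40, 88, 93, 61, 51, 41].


i=0: 66!=61
i=1: 50!=61
i=2: 40!=61
i=3: 88!=61
i=4: 93!=61
i=5: 61==61 found!

Found at 5, 6 comps


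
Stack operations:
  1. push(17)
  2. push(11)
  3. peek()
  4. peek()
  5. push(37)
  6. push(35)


push(17) -> [17]
push(11) -> [17, 11]
peek()->11
peek()->11
push(37) -> [17, 11, 37]
push(35) -> [17, 11, 37, 35]

Final stack: [17, 11, 37, 35]


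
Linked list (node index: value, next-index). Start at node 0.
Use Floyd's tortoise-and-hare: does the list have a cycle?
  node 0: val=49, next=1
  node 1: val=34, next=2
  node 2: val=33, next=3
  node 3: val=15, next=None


Floyd's tortoise (slow, +1) and hare (fast, +2):
  init: slow=0, fast=0
  step 1: slow=1, fast=2
  step 2: fast 2->3->None, no cycle

Cycle: no


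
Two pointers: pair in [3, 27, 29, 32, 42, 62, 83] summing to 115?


lo=0(3)+hi=6(83)=86
lo=1(27)+hi=6(83)=110
lo=2(29)+hi=6(83)=112
lo=3(32)+hi=6(83)=115

Yes: 32+83=115


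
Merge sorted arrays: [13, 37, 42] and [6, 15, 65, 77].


Take 6 from B
Take 13 from A
Take 15 from B
Take 37 from A
Take 42 from A

Merged: [6, 13, 15, 37, 42, 65, 77]


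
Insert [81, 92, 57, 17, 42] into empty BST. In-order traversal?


Insert 81: root
Insert 92: R from 81
Insert 57: L from 81
Insert 17: L from 81 -> L from 57
Insert 42: L from 81 -> L from 57 -> R from 17

In-order: [17, 42, 57, 81, 92]


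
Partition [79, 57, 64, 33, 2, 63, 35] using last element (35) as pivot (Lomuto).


Pivot: 35
  33 <= 35: swap -> [33, 57, 64, 79, 2, 63, 35]
  2 <= 35: swap -> [33, 2, 64, 79, 57, 63, 35]
Place pivot at 2: [33, 2, 35, 79, 57, 63, 64]

Partitioned: [33, 2, 35, 79, 57, 63, 64]


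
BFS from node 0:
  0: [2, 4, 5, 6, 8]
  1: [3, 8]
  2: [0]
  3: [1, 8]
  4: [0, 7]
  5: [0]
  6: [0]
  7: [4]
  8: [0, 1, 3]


Visit 0, enqueue [2, 4, 5, 6, 8]
Visit 2, enqueue []
Visit 4, enqueue [7]
Visit 5, enqueue []
Visit 6, enqueue []
Visit 8, enqueue [1, 3]
Visit 7, enqueue []
Visit 1, enqueue []
Visit 3, enqueue []

BFS order: [0, 2, 4, 5, 6, 8, 7, 1, 3]


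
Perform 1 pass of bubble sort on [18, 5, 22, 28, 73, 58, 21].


Initial: [18, 5, 22, 28, 73, 58, 21]
Pass 1: [5, 18, 22, 28, 58, 21, 73] (3 swaps)

After 1 pass: [5, 18, 22, 28, 58, 21, 73]


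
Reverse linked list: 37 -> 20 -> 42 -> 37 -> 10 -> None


Step 1: curr=37, set curr.next=prev(None) | reversed so far: 37
Step 2: curr=20, set curr.next=prev(37) | reversed so far: 20 -> 37
Step 3: curr=42, set curr.next=prev(20) | reversed so far: 42 -> 20 -> 37
Step 4: curr=37, set curr.next=prev(42) | reversed so far: 37 -> 42 -> 20 -> 37
Step 5: curr=10, set curr.next=prev(37) | reversed so far: 10 -> 37 -> 42 -> 20 -> 37

10 -> 37 -> 42 -> 20 -> 37 -> None


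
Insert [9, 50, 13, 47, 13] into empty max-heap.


Insert 9: [9]
Insert 50: [50, 9]
Insert 13: [50, 9, 13]
Insert 47: [50, 47, 13, 9]
Insert 13: [50, 47, 13, 9, 13]

Final heap: [50, 47, 13, 9, 13]


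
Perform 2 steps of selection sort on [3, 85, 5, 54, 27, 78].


Initial: [3, 85, 5, 54, 27, 78]
Step 1: min=3 at 0
  Swap: [3, 85, 5, 54, 27, 78]
Step 2: min=5 at 2
  Swap: [3, 5, 85, 54, 27, 78]

After 2 steps: [3, 5, 85, 54, 27, 78]


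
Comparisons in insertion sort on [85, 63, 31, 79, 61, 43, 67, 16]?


Algorithm: insertion sort
Input: [85, 63, 31, 79, 61, 43, 67, 16]
Sorted: [16, 31, 43, 61, 63, 67, 79, 85]

24


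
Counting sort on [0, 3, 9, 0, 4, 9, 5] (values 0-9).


Input: [0, 3, 9, 0, 4, 9, 5]
Counts: [2, 0, 0, 1, 1, 1, 0, 0, 0, 2]

Sorted: [0, 0, 3, 4, 5, 9, 9]


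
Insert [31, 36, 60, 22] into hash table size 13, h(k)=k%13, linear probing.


Insert 31: h=5 -> slot 5
Insert 36: h=10 -> slot 10
Insert 60: h=8 -> slot 8
Insert 22: h=9 -> slot 9

Table: [None, None, None, None, None, 31, None, None, 60, 22, 36, None, None]


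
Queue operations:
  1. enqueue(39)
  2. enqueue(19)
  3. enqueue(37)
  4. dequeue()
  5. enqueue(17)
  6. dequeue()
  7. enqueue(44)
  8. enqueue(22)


enqueue(39) -> [39]
enqueue(19) -> [39, 19]
enqueue(37) -> [39, 19, 37]
dequeue()->39, [19, 37]
enqueue(17) -> [19, 37, 17]
dequeue()->19, [37, 17]
enqueue(44) -> [37, 17, 44]
enqueue(22) -> [37, 17, 44, 22]

Final queue: [37, 17, 44, 22]


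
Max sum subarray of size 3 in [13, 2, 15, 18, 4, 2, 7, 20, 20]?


[0:3]: 30
[1:4]: 35
[2:5]: 37
[3:6]: 24
[4:7]: 13
[5:8]: 29
[6:9]: 47

Max: 47 at [6:9]


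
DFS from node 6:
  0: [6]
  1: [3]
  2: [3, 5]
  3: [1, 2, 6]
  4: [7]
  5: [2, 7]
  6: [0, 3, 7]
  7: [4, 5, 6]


Visit 6, push [7, 3, 0]
Visit 0, push []
Visit 3, push [2, 1]
Visit 1, push []
Visit 2, push [5]
Visit 5, push [7]
Visit 7, push [4]
Visit 4, push []

DFS order: [6, 0, 3, 1, 2, 5, 7, 4]


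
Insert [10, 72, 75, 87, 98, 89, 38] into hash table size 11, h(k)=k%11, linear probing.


Insert 10: h=10 -> slot 10
Insert 72: h=6 -> slot 6
Insert 75: h=9 -> slot 9
Insert 87: h=10, 1 probes -> slot 0
Insert 98: h=10, 2 probes -> slot 1
Insert 89: h=1, 1 probes -> slot 2
Insert 38: h=5 -> slot 5

Table: [87, 98, 89, None, None, 38, 72, None, None, 75, 10]


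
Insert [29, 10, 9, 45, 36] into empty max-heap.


Insert 29: [29]
Insert 10: [29, 10]
Insert 9: [29, 10, 9]
Insert 45: [45, 29, 9, 10]
Insert 36: [45, 36, 9, 10, 29]

Final heap: [45, 36, 9, 10, 29]


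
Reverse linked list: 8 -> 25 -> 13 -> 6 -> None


Step 1: curr=8, set curr.next=prev(None) | reversed so far: 8
Step 2: curr=25, set curr.next=prev(8) | reversed so far: 25 -> 8
Step 3: curr=13, set curr.next=prev(25) | reversed so far: 13 -> 25 -> 8
Step 4: curr=6, set curr.next=prev(13) | reversed so far: 6 -> 13 -> 25 -> 8

6 -> 13 -> 25 -> 8 -> None


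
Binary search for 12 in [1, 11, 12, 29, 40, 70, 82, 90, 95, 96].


Step 1: lo=0, hi=9, mid=4, val=40
Step 2: lo=0, hi=3, mid=1, val=11
Step 3: lo=2, hi=3, mid=2, val=12

Found at index 2


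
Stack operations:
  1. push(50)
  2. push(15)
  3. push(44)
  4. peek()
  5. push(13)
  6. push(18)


push(50) -> [50]
push(15) -> [50, 15]
push(44) -> [50, 15, 44]
peek()->44
push(13) -> [50, 15, 44, 13]
push(18) -> [50, 15, 44, 13, 18]

Final stack: [50, 15, 44, 13, 18]


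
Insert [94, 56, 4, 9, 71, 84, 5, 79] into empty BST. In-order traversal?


Insert 94: root
Insert 56: L from 94
Insert 4: L from 94 -> L from 56
Insert 9: L from 94 -> L from 56 -> R from 4
Insert 71: L from 94 -> R from 56
Insert 84: L from 94 -> R from 56 -> R from 71
Insert 5: L from 94 -> L from 56 -> R from 4 -> L from 9
Insert 79: L from 94 -> R from 56 -> R from 71 -> L from 84

In-order: [4, 5, 9, 56, 71, 79, 84, 94]


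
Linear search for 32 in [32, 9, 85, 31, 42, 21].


i=0: 32==32 found!

Found at 0, 1 comps


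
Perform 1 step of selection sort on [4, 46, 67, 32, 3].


Initial: [4, 46, 67, 32, 3]
Step 1: min=3 at 4
  Swap: [3, 46, 67, 32, 4]

After 1 step: [3, 46, 67, 32, 4]


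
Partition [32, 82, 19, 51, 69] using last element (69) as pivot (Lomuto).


Pivot: 69
  32 <= 69: advance i (no swap)
  19 <= 69: swap -> [32, 19, 82, 51, 69]
  51 <= 69: swap -> [32, 19, 51, 82, 69]
Place pivot at 3: [32, 19, 51, 69, 82]

Partitioned: [32, 19, 51, 69, 82]


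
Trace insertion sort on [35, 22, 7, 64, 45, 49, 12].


Initial: [35, 22, 7, 64, 45, 49, 12]
Insert 22: [22, 35, 7, 64, 45, 49, 12]
Insert 7: [7, 22, 35, 64, 45, 49, 12]
Insert 64: [7, 22, 35, 64, 45, 49, 12]
Insert 45: [7, 22, 35, 45, 64, 49, 12]
Insert 49: [7, 22, 35, 45, 49, 64, 12]
Insert 12: [7, 12, 22, 35, 45, 49, 64]

Sorted: [7, 12, 22, 35, 45, 49, 64]


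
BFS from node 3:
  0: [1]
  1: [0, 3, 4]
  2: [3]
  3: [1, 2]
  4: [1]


Visit 3, enqueue [1, 2]
Visit 1, enqueue [0, 4]
Visit 2, enqueue []
Visit 0, enqueue []
Visit 4, enqueue []

BFS order: [3, 1, 2, 0, 4]


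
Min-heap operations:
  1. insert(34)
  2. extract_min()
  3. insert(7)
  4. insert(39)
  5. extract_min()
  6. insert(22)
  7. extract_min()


insert(34) -> [34]
extract_min()->34, []
insert(7) -> [7]
insert(39) -> [7, 39]
extract_min()->7, [39]
insert(22) -> [22, 39]
extract_min()->22, [39]

Final heap: [39]


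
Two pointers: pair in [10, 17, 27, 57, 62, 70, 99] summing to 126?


lo=0(10)+hi=6(99)=109
lo=1(17)+hi=6(99)=116
lo=2(27)+hi=6(99)=126

Yes: 27+99=126


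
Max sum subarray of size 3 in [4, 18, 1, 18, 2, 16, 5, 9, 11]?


[0:3]: 23
[1:4]: 37
[2:5]: 21
[3:6]: 36
[4:7]: 23
[5:8]: 30
[6:9]: 25

Max: 37 at [1:4]


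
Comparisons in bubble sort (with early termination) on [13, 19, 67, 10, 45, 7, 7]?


Algorithm: bubble sort (with early termination)
Input: [13, 19, 67, 10, 45, 7, 7]
Sorted: [7, 7, 10, 13, 19, 45, 67]

21


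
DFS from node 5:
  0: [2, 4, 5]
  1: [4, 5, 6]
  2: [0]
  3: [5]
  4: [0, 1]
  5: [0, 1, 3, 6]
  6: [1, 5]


Visit 5, push [6, 3, 1, 0]
Visit 0, push [4, 2]
Visit 2, push []
Visit 4, push [1]
Visit 1, push [6]
Visit 6, push []
Visit 3, push []

DFS order: [5, 0, 2, 4, 1, 6, 3]


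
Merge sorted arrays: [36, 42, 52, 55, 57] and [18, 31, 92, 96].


Take 18 from B
Take 31 from B
Take 36 from A
Take 42 from A
Take 52 from A
Take 55 from A
Take 57 from A

Merged: [18, 31, 36, 42, 52, 55, 57, 92, 96]


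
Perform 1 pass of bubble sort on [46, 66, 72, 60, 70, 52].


Initial: [46, 66, 72, 60, 70, 52]
Pass 1: [46, 66, 60, 70, 52, 72] (3 swaps)

After 1 pass: [46, 66, 60, 70, 52, 72]


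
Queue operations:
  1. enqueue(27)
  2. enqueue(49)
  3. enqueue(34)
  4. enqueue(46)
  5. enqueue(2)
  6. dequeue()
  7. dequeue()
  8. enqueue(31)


enqueue(27) -> [27]
enqueue(49) -> [27, 49]
enqueue(34) -> [27, 49, 34]
enqueue(46) -> [27, 49, 34, 46]
enqueue(2) -> [27, 49, 34, 46, 2]
dequeue()->27, [49, 34, 46, 2]
dequeue()->49, [34, 46, 2]
enqueue(31) -> [34, 46, 2, 31]

Final queue: [34, 46, 2, 31]


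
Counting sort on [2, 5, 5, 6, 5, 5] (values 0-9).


Input: [2, 5, 5, 6, 5, 5]
Counts: [0, 0, 1, 0, 0, 4, 1, 0, 0, 0]

Sorted: [2, 5, 5, 5, 5, 6]


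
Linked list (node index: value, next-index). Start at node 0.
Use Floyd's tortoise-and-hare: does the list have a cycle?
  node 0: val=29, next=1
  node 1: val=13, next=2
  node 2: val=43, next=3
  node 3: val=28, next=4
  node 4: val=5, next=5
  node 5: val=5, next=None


Floyd's tortoise (slow, +1) and hare (fast, +2):
  init: slow=0, fast=0
  step 1: slow=1, fast=2
  step 2: slow=2, fast=4
  step 3: fast 4->5->None, no cycle

Cycle: no


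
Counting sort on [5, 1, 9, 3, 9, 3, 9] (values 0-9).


Input: [5, 1, 9, 3, 9, 3, 9]
Counts: [0, 1, 0, 2, 0, 1, 0, 0, 0, 3]

Sorted: [1, 3, 3, 5, 9, 9, 9]


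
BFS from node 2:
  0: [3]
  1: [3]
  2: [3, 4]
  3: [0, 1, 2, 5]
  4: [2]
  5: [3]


Visit 2, enqueue [3, 4]
Visit 3, enqueue [0, 1, 5]
Visit 4, enqueue []
Visit 0, enqueue []
Visit 1, enqueue []
Visit 5, enqueue []

BFS order: [2, 3, 4, 0, 1, 5]


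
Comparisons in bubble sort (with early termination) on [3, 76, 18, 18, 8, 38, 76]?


Algorithm: bubble sort (with early termination)
Input: [3, 76, 18, 18, 8, 38, 76]
Sorted: [3, 8, 18, 18, 38, 76, 76]

18


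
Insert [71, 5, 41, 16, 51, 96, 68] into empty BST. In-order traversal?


Insert 71: root
Insert 5: L from 71
Insert 41: L from 71 -> R from 5
Insert 16: L from 71 -> R from 5 -> L from 41
Insert 51: L from 71 -> R from 5 -> R from 41
Insert 96: R from 71
Insert 68: L from 71 -> R from 5 -> R from 41 -> R from 51

In-order: [5, 16, 41, 51, 68, 71, 96]


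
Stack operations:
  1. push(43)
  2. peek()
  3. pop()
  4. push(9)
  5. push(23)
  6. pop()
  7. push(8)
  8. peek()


push(43) -> [43]
peek()->43
pop()->43, []
push(9) -> [9]
push(23) -> [9, 23]
pop()->23, [9]
push(8) -> [9, 8]
peek()->8

Final stack: [9, 8]


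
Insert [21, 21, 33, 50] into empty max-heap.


Insert 21: [21]
Insert 21: [21, 21]
Insert 33: [33, 21, 21]
Insert 50: [50, 33, 21, 21]

Final heap: [50, 33, 21, 21]


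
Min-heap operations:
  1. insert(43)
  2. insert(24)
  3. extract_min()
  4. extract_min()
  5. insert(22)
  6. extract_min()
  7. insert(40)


insert(43) -> [43]
insert(24) -> [24, 43]
extract_min()->24, [43]
extract_min()->43, []
insert(22) -> [22]
extract_min()->22, []
insert(40) -> [40]

Final heap: [40]


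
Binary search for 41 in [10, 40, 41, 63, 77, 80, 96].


Step 1: lo=0, hi=6, mid=3, val=63
Step 2: lo=0, hi=2, mid=1, val=40
Step 3: lo=2, hi=2, mid=2, val=41

Found at index 2


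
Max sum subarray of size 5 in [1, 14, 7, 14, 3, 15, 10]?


[0:5]: 39
[1:6]: 53
[2:7]: 49

Max: 53 at [1:6]


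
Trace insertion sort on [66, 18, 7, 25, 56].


Initial: [66, 18, 7, 25, 56]
Insert 18: [18, 66, 7, 25, 56]
Insert 7: [7, 18, 66, 25, 56]
Insert 25: [7, 18, 25, 66, 56]
Insert 56: [7, 18, 25, 56, 66]

Sorted: [7, 18, 25, 56, 66]


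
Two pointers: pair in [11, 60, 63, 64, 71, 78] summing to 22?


lo=0(11)+hi=5(78)=89
lo=0(11)+hi=4(71)=82
lo=0(11)+hi=3(64)=75
lo=0(11)+hi=2(63)=74
lo=0(11)+hi=1(60)=71

No pair found


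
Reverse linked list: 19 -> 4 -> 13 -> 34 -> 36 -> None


Step 1: curr=19, set curr.next=prev(None) | reversed so far: 19
Step 2: curr=4, set curr.next=prev(19) | reversed so far: 4 -> 19
Step 3: curr=13, set curr.next=prev(4) | reversed so far: 13 -> 4 -> 19
Step 4: curr=34, set curr.next=prev(13) | reversed so far: 34 -> 13 -> 4 -> 19
Step 5: curr=36, set curr.next=prev(34) | reversed so far: 36 -> 34 -> 13 -> 4 -> 19

36 -> 34 -> 13 -> 4 -> 19 -> None


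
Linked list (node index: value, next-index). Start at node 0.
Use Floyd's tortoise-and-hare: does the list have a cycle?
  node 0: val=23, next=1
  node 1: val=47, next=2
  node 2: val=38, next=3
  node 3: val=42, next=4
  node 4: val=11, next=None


Floyd's tortoise (slow, +1) and hare (fast, +2):
  init: slow=0, fast=0
  step 1: slow=1, fast=2
  step 2: slow=2, fast=4
  step 3: fast -> None, no cycle

Cycle: no


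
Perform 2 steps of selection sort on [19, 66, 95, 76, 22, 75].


Initial: [19, 66, 95, 76, 22, 75]
Step 1: min=19 at 0
  Swap: [19, 66, 95, 76, 22, 75]
Step 2: min=22 at 4
  Swap: [19, 22, 95, 76, 66, 75]

After 2 steps: [19, 22, 95, 76, 66, 75]


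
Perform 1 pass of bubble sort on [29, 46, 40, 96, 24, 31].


Initial: [29, 46, 40, 96, 24, 31]
Pass 1: [29, 40, 46, 24, 31, 96] (3 swaps)

After 1 pass: [29, 40, 46, 24, 31, 96]


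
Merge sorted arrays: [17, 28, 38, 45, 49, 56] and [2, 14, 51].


Take 2 from B
Take 14 from B
Take 17 from A
Take 28 from A
Take 38 from A
Take 45 from A
Take 49 from A
Take 51 from B

Merged: [2, 14, 17, 28, 38, 45, 49, 51, 56]


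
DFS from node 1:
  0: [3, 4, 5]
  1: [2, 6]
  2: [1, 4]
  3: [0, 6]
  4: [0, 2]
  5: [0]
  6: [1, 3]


Visit 1, push [6, 2]
Visit 2, push [4]
Visit 4, push [0]
Visit 0, push [5, 3]
Visit 3, push [6]
Visit 6, push []
Visit 5, push []

DFS order: [1, 2, 4, 0, 3, 6, 5]


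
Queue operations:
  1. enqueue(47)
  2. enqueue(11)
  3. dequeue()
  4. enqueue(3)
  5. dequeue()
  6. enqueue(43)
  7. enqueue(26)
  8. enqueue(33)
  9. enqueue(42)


enqueue(47) -> [47]
enqueue(11) -> [47, 11]
dequeue()->47, [11]
enqueue(3) -> [11, 3]
dequeue()->11, [3]
enqueue(43) -> [3, 43]
enqueue(26) -> [3, 43, 26]
enqueue(33) -> [3, 43, 26, 33]
enqueue(42) -> [3, 43, 26, 33, 42]

Final queue: [3, 43, 26, 33, 42]


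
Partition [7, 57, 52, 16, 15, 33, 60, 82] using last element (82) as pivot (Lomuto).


Pivot: 82
  7 <= 82: advance i (no swap)
  57 <= 82: advance i (no swap)
  52 <= 82: advance i (no swap)
  16 <= 82: advance i (no swap)
  15 <= 82: advance i (no swap)
  33 <= 82: advance i (no swap)
  60 <= 82: advance i (no swap)
Place pivot at 7: [7, 57, 52, 16, 15, 33, 60, 82]

Partitioned: [7, 57, 52, 16, 15, 33, 60, 82]


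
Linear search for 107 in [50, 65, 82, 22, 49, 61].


i=0: 50!=107
i=1: 65!=107
i=2: 82!=107
i=3: 22!=107
i=4: 49!=107
i=5: 61!=107

Not found, 6 comps


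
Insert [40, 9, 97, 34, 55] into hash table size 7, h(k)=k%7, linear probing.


Insert 40: h=5 -> slot 5
Insert 9: h=2 -> slot 2
Insert 97: h=6 -> slot 6
Insert 34: h=6, 1 probes -> slot 0
Insert 55: h=6, 2 probes -> slot 1

Table: [34, 55, 9, None, None, 40, 97]


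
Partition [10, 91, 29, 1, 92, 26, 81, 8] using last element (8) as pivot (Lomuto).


Pivot: 8
  1 <= 8: swap -> [1, 91, 29, 10, 92, 26, 81, 8]
Place pivot at 1: [1, 8, 29, 10, 92, 26, 81, 91]

Partitioned: [1, 8, 29, 10, 92, 26, 81, 91]


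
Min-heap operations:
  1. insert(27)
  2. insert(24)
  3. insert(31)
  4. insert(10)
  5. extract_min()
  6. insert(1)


insert(27) -> [27]
insert(24) -> [24, 27]
insert(31) -> [24, 27, 31]
insert(10) -> [10, 24, 31, 27]
extract_min()->10, [24, 27, 31]
insert(1) -> [1, 24, 31, 27]

Final heap: [1, 24, 31, 27]


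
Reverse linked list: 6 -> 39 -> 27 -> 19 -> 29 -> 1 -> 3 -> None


Step 1: curr=6, set curr.next=prev(None) | reversed so far: 6
Step 2: curr=39, set curr.next=prev(6) | reversed so far: 39 -> 6
Step 3: curr=27, set curr.next=prev(39) | reversed so far: 27 -> 39 -> 6
Step 4: curr=19, set curr.next=prev(27) | reversed so far: 19 -> 27 -> 39 -> 6
Step 5: curr=29, set curr.next=prev(19) | reversed so far: 29 -> 19 -> 27 -> 39 -> 6
Step 6: curr=1, set curr.next=prev(29) | reversed so far: 1 -> 29 -> 19 -> 27 -> 39 -> 6
Step 7: curr=3, set curr.next=prev(1) | reversed so far: 3 -> 1 -> 29 -> 19 -> 27 -> 39 -> 6

3 -> 1 -> 29 -> 19 -> 27 -> 39 -> 6 -> None


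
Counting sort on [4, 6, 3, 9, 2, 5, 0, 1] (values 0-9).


Input: [4, 6, 3, 9, 2, 5, 0, 1]
Counts: [1, 1, 1, 1, 1, 1, 1, 0, 0, 1]

Sorted: [0, 1, 2, 3, 4, 5, 6, 9]


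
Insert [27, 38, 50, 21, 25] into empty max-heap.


Insert 27: [27]
Insert 38: [38, 27]
Insert 50: [50, 27, 38]
Insert 21: [50, 27, 38, 21]
Insert 25: [50, 27, 38, 21, 25]

Final heap: [50, 27, 38, 21, 25]


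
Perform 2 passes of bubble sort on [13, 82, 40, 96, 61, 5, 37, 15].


Initial: [13, 82, 40, 96, 61, 5, 37, 15]
Pass 1: [13, 40, 82, 61, 5, 37, 15, 96] (5 swaps)
Pass 2: [13, 40, 61, 5, 37, 15, 82, 96] (4 swaps)

After 2 passes: [13, 40, 61, 5, 37, 15, 82, 96]


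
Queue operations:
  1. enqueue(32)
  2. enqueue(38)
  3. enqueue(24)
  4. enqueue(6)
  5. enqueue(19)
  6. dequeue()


enqueue(32) -> [32]
enqueue(38) -> [32, 38]
enqueue(24) -> [32, 38, 24]
enqueue(6) -> [32, 38, 24, 6]
enqueue(19) -> [32, 38, 24, 6, 19]
dequeue()->32, [38, 24, 6, 19]

Final queue: [38, 24, 6, 19]


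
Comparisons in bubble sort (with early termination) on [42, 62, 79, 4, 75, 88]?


Algorithm: bubble sort (with early termination)
Input: [42, 62, 79, 4, 75, 88]
Sorted: [4, 42, 62, 75, 79, 88]

14


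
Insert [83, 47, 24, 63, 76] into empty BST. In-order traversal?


Insert 83: root
Insert 47: L from 83
Insert 24: L from 83 -> L from 47
Insert 63: L from 83 -> R from 47
Insert 76: L from 83 -> R from 47 -> R from 63

In-order: [24, 47, 63, 76, 83]


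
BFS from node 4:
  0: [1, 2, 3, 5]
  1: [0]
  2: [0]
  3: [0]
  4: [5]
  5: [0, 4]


Visit 4, enqueue [5]
Visit 5, enqueue [0]
Visit 0, enqueue [1, 2, 3]
Visit 1, enqueue []
Visit 2, enqueue []
Visit 3, enqueue []

BFS order: [4, 5, 0, 1, 2, 3]


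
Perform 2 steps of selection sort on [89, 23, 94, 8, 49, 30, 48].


Initial: [89, 23, 94, 8, 49, 30, 48]
Step 1: min=8 at 3
  Swap: [8, 23, 94, 89, 49, 30, 48]
Step 2: min=23 at 1
  Swap: [8, 23, 94, 89, 49, 30, 48]

After 2 steps: [8, 23, 94, 89, 49, 30, 48]


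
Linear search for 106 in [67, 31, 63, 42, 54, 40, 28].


i=0: 67!=106
i=1: 31!=106
i=2: 63!=106
i=3: 42!=106
i=4: 54!=106
i=5: 40!=106
i=6: 28!=106

Not found, 7 comps


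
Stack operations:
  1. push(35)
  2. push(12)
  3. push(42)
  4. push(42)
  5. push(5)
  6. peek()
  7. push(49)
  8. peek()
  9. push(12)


push(35) -> [35]
push(12) -> [35, 12]
push(42) -> [35, 12, 42]
push(42) -> [35, 12, 42, 42]
push(5) -> [35, 12, 42, 42, 5]
peek()->5
push(49) -> [35, 12, 42, 42, 5, 49]
peek()->49
push(12) -> [35, 12, 42, 42, 5, 49, 12]

Final stack: [35, 12, 42, 42, 5, 49, 12]


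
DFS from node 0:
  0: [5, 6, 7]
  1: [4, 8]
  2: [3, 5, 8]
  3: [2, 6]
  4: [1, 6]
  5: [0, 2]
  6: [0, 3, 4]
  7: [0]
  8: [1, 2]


Visit 0, push [7, 6, 5]
Visit 5, push [2]
Visit 2, push [8, 3]
Visit 3, push [6]
Visit 6, push [4]
Visit 4, push [1]
Visit 1, push [8]
Visit 8, push []
Visit 7, push []

DFS order: [0, 5, 2, 3, 6, 4, 1, 8, 7]


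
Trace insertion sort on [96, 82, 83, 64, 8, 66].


Initial: [96, 82, 83, 64, 8, 66]
Insert 82: [82, 96, 83, 64, 8, 66]
Insert 83: [82, 83, 96, 64, 8, 66]
Insert 64: [64, 82, 83, 96, 8, 66]
Insert 8: [8, 64, 82, 83, 96, 66]
Insert 66: [8, 64, 66, 82, 83, 96]

Sorted: [8, 64, 66, 82, 83, 96]


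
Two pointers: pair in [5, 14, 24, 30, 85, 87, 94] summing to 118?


lo=0(5)+hi=6(94)=99
lo=1(14)+hi=6(94)=108
lo=2(24)+hi=6(94)=118

Yes: 24+94=118


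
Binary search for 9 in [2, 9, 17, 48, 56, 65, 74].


Step 1: lo=0, hi=6, mid=3, val=48
Step 2: lo=0, hi=2, mid=1, val=9

Found at index 1


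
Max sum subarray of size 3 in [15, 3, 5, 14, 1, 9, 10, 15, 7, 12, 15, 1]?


[0:3]: 23
[1:4]: 22
[2:5]: 20
[3:6]: 24
[4:7]: 20
[5:8]: 34
[6:9]: 32
[7:10]: 34
[8:11]: 34
[9:12]: 28

Max: 34 at [5:8]


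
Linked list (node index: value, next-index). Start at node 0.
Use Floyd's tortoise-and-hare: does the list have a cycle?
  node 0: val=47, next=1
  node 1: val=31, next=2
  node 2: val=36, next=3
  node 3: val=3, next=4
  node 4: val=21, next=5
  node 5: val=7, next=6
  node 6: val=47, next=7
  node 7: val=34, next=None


Floyd's tortoise (slow, +1) and hare (fast, +2):
  init: slow=0, fast=0
  step 1: slow=1, fast=2
  step 2: slow=2, fast=4
  step 3: slow=3, fast=6
  step 4: fast 6->7->None, no cycle

Cycle: no


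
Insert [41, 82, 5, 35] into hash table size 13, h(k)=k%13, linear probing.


Insert 41: h=2 -> slot 2
Insert 82: h=4 -> slot 4
Insert 5: h=5 -> slot 5
Insert 35: h=9 -> slot 9

Table: [None, None, 41, None, 82, 5, None, None, None, 35, None, None, None]


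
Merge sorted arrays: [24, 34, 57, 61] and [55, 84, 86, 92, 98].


Take 24 from A
Take 34 from A
Take 55 from B
Take 57 from A
Take 61 from A

Merged: [24, 34, 55, 57, 61, 84, 86, 92, 98]


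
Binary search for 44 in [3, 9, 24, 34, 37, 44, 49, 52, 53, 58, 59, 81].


Step 1: lo=0, hi=11, mid=5, val=44

Found at index 5


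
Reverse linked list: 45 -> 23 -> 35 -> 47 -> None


Step 1: curr=45, set curr.next=prev(None) | reversed so far: 45
Step 2: curr=23, set curr.next=prev(45) | reversed so far: 23 -> 45
Step 3: curr=35, set curr.next=prev(23) | reversed so far: 35 -> 23 -> 45
Step 4: curr=47, set curr.next=prev(35) | reversed so far: 47 -> 35 -> 23 -> 45

47 -> 35 -> 23 -> 45 -> None


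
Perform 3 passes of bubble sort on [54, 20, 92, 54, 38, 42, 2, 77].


Initial: [54, 20, 92, 54, 38, 42, 2, 77]
Pass 1: [20, 54, 54, 38, 42, 2, 77, 92] (6 swaps)
Pass 2: [20, 54, 38, 42, 2, 54, 77, 92] (3 swaps)
Pass 3: [20, 38, 42, 2, 54, 54, 77, 92] (3 swaps)

After 3 passes: [20, 38, 42, 2, 54, 54, 77, 92]


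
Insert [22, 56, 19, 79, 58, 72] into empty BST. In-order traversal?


Insert 22: root
Insert 56: R from 22
Insert 19: L from 22
Insert 79: R from 22 -> R from 56
Insert 58: R from 22 -> R from 56 -> L from 79
Insert 72: R from 22 -> R from 56 -> L from 79 -> R from 58

In-order: [19, 22, 56, 58, 72, 79]


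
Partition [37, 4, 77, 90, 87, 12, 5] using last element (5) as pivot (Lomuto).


Pivot: 5
  4 <= 5: swap -> [4, 37, 77, 90, 87, 12, 5]
Place pivot at 1: [4, 5, 77, 90, 87, 12, 37]

Partitioned: [4, 5, 77, 90, 87, 12, 37]


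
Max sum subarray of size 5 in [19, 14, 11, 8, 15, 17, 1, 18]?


[0:5]: 67
[1:6]: 65
[2:7]: 52
[3:8]: 59

Max: 67 at [0:5]


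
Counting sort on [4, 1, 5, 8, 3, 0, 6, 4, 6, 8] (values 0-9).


Input: [4, 1, 5, 8, 3, 0, 6, 4, 6, 8]
Counts: [1, 1, 0, 1, 2, 1, 2, 0, 2, 0]

Sorted: [0, 1, 3, 4, 4, 5, 6, 6, 8, 8]


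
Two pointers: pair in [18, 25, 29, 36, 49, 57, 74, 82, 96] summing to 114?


lo=0(18)+hi=8(96)=114

Yes: 18+96=114


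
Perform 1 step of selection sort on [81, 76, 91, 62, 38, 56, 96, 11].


Initial: [81, 76, 91, 62, 38, 56, 96, 11]
Step 1: min=11 at 7
  Swap: [11, 76, 91, 62, 38, 56, 96, 81]

After 1 step: [11, 76, 91, 62, 38, 56, 96, 81]


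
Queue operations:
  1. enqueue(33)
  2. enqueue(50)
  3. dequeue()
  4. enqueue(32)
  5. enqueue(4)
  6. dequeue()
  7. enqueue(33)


enqueue(33) -> [33]
enqueue(50) -> [33, 50]
dequeue()->33, [50]
enqueue(32) -> [50, 32]
enqueue(4) -> [50, 32, 4]
dequeue()->50, [32, 4]
enqueue(33) -> [32, 4, 33]

Final queue: [32, 4, 33]


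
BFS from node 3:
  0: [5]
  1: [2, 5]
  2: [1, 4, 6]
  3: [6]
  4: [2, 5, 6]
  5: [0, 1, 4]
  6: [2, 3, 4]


Visit 3, enqueue [6]
Visit 6, enqueue [2, 4]
Visit 2, enqueue [1]
Visit 4, enqueue [5]
Visit 1, enqueue []
Visit 5, enqueue [0]
Visit 0, enqueue []

BFS order: [3, 6, 2, 4, 1, 5, 0]


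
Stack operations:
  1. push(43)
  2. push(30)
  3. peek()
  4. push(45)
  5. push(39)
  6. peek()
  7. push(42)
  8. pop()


push(43) -> [43]
push(30) -> [43, 30]
peek()->30
push(45) -> [43, 30, 45]
push(39) -> [43, 30, 45, 39]
peek()->39
push(42) -> [43, 30, 45, 39, 42]
pop()->42, [43, 30, 45, 39]

Final stack: [43, 30, 45, 39]


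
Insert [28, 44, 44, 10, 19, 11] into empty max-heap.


Insert 28: [28]
Insert 44: [44, 28]
Insert 44: [44, 28, 44]
Insert 10: [44, 28, 44, 10]
Insert 19: [44, 28, 44, 10, 19]
Insert 11: [44, 28, 44, 10, 19, 11]

Final heap: [44, 28, 44, 10, 19, 11]


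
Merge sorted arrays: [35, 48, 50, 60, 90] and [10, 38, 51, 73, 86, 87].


Take 10 from B
Take 35 from A
Take 38 from B
Take 48 from A
Take 50 from A
Take 51 from B
Take 60 from A
Take 73 from B
Take 86 from B
Take 87 from B

Merged: [10, 35, 38, 48, 50, 51, 60, 73, 86, 87, 90]


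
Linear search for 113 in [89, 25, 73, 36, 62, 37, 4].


i=0: 89!=113
i=1: 25!=113
i=2: 73!=113
i=3: 36!=113
i=4: 62!=113
i=5: 37!=113
i=6: 4!=113

Not found, 7 comps


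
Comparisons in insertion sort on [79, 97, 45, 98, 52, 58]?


Algorithm: insertion sort
Input: [79, 97, 45, 98, 52, 58]
Sorted: [45, 52, 58, 79, 97, 98]

12


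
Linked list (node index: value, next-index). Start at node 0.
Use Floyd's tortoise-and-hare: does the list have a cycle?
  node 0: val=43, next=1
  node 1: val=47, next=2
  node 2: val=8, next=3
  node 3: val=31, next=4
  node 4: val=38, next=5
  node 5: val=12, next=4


Floyd's tortoise (slow, +1) and hare (fast, +2):
  init: slow=0, fast=0
  step 1: slow=1, fast=2
  step 2: slow=2, fast=4
  step 3: slow=3, fast=4
  step 4: slow=4, fast=4
  slow == fast at node 4: cycle detected

Cycle: yes


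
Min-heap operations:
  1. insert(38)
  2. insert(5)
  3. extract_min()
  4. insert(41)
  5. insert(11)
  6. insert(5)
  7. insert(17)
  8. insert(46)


insert(38) -> [38]
insert(5) -> [5, 38]
extract_min()->5, [38]
insert(41) -> [38, 41]
insert(11) -> [11, 41, 38]
insert(5) -> [5, 11, 38, 41]
insert(17) -> [5, 11, 38, 41, 17]
insert(46) -> [5, 11, 38, 41, 17, 46]

Final heap: [5, 11, 38, 41, 17, 46]


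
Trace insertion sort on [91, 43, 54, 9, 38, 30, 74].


Initial: [91, 43, 54, 9, 38, 30, 74]
Insert 43: [43, 91, 54, 9, 38, 30, 74]
Insert 54: [43, 54, 91, 9, 38, 30, 74]
Insert 9: [9, 43, 54, 91, 38, 30, 74]
Insert 38: [9, 38, 43, 54, 91, 30, 74]
Insert 30: [9, 30, 38, 43, 54, 91, 74]
Insert 74: [9, 30, 38, 43, 54, 74, 91]

Sorted: [9, 30, 38, 43, 54, 74, 91]


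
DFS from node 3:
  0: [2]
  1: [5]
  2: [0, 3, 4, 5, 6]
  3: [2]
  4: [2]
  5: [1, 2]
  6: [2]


Visit 3, push [2]
Visit 2, push [6, 5, 4, 0]
Visit 0, push []
Visit 4, push []
Visit 5, push [1]
Visit 1, push []
Visit 6, push []

DFS order: [3, 2, 0, 4, 5, 1, 6]


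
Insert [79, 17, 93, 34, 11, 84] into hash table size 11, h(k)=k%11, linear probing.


Insert 79: h=2 -> slot 2
Insert 17: h=6 -> slot 6
Insert 93: h=5 -> slot 5
Insert 34: h=1 -> slot 1
Insert 11: h=0 -> slot 0
Insert 84: h=7 -> slot 7

Table: [11, 34, 79, None, None, 93, 17, 84, None, None, None]


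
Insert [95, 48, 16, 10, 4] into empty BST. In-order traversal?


Insert 95: root
Insert 48: L from 95
Insert 16: L from 95 -> L from 48
Insert 10: L from 95 -> L from 48 -> L from 16
Insert 4: L from 95 -> L from 48 -> L from 16 -> L from 10

In-order: [4, 10, 16, 48, 95]


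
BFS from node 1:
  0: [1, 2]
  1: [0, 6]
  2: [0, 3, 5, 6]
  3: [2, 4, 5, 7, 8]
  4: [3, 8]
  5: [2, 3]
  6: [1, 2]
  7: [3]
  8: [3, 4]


Visit 1, enqueue [0, 6]
Visit 0, enqueue [2]
Visit 6, enqueue []
Visit 2, enqueue [3, 5]
Visit 3, enqueue [4, 7, 8]
Visit 5, enqueue []
Visit 4, enqueue []
Visit 7, enqueue []
Visit 8, enqueue []

BFS order: [1, 0, 6, 2, 3, 5, 4, 7, 8]


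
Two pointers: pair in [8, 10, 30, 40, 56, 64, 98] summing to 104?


lo=0(8)+hi=6(98)=106
lo=0(8)+hi=5(64)=72
lo=1(10)+hi=5(64)=74
lo=2(30)+hi=5(64)=94
lo=3(40)+hi=5(64)=104

Yes: 40+64=104
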